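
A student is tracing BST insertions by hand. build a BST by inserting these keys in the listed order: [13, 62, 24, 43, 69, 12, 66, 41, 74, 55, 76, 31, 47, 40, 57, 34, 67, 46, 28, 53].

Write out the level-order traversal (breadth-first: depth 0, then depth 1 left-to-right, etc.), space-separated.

Insert 13: tree is empty, so 13 becomes the root.
Insert 62: 62 > 13 → go right. Place as right child of 13.
Insert 24: 24 > 13 → go right; 24 < 62 → go left. Place as left child of 62.
Insert 43: 43 > 13 → go right; 43 < 62 → go left; 43 > 24 → go right. Place as right child of 24.
Insert 69: 69 > 13 → go right; 69 > 62 → go right. Place as right child of 62.
Insert 12: 12 < 13 → go left. Place as left child of 13.
Insert 66: 66 > 13 → go right; 66 > 62 → go right; 66 < 69 → go left. Place as left child of 69.
Insert 41: 41 > 13 → go right; 41 < 62 → go left; 41 > 24 → go right; 41 < 43 → go left. Place as left child of 43.
Insert 74: 74 > 13 → go right; 74 > 62 → go right; 74 > 69 → go right. Place as right child of 69.
Insert 55: 55 > 13 → go right; 55 < 62 → go left; 55 > 24 → go right; 55 > 43 → go right. Place as right child of 43.
Insert 76: 76 > 13 → go right; 76 > 62 → go right; 76 > 69 → go right; 76 > 74 → go right. Place as right child of 74.
Insert 31: 31 > 13 → go right; 31 < 62 → go left; 31 > 24 → go right; 31 < 43 → go left; 31 < 41 → go left. Place as left child of 41.
Insert 47: 47 > 13 → go right; 47 < 62 → go left; 47 > 24 → go right; 47 > 43 → go right; 47 < 55 → go left. Place as left child of 55.
Insert 40: 40 > 13 → go right; 40 < 62 → go left; 40 > 24 → go right; 40 < 43 → go left; 40 < 41 → go left; 40 > 31 → go right. Place as right child of 31.
Insert 57: 57 > 13 → go right; 57 < 62 → go left; 57 > 24 → go right; 57 > 43 → go right; 57 > 55 → go right. Place as right child of 55.
Insert 34: 34 > 13 → go right; 34 < 62 → go left; 34 > 24 → go right; 34 < 43 → go left; 34 < 41 → go left; 34 > 31 → go right; 34 < 40 → go left. Place as left child of 40.
Insert 67: 67 > 13 → go right; 67 > 62 → go right; 67 < 69 → go left; 67 > 66 → go right. Place as right child of 66.
Insert 46: 46 > 13 → go right; 46 < 62 → go left; 46 > 24 → go right; 46 > 43 → go right; 46 < 55 → go left; 46 < 47 → go left. Place as left child of 47.
Insert 28: 28 > 13 → go right; 28 < 62 → go left; 28 > 24 → go right; 28 < 43 → go left; 28 < 41 → go left; 28 < 31 → go left. Place as left child of 31.
Insert 53: 53 > 13 → go right; 53 < 62 → go left; 53 > 24 → go right; 53 > 43 → go right; 53 < 55 → go left; 53 > 47 → go right. Place as right child of 47.

13 12 62 24 69 43 66 74 41 55 67 76 31 47 57 28 40 46 53 34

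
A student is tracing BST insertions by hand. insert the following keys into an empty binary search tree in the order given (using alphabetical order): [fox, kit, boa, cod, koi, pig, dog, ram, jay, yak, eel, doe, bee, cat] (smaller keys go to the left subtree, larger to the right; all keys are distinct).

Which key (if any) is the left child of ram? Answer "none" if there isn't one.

none

fox: root
kit: right child of fox (depth 1)
boa: left child of fox (depth 1)
cod: right child of boa (depth 2)
koi: right child of kit (depth 2)
pig: right child of koi (depth 3)
dog: right child of cod (depth 3)
ram: right child of pig (depth 4)
jay: left child of kit (depth 2)
yak: right child of ram (depth 5)
eel: right child of dog (depth 4)
doe: left child of dog (depth 4)
bee: left child of boa (depth 2)
cat: left child of cod (depth 3)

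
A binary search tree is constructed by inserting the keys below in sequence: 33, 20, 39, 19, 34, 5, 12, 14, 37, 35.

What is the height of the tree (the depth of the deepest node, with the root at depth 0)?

Resulting structure (node: left, right):
  33: L=20, R=39
  20: L=19, R=–
  39: L=34, R=–
  19: L=5, R=–
  34: L=–, R=37
  5: L=–, R=12
  12: L=–, R=14
  14: L=–, R=–
  37: L=35, R=–
  35: L=–, R=–

The deepest node is 14 at depth 5.

5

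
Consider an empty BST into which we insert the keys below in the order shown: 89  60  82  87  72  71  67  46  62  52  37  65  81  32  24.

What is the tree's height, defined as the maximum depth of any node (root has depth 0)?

Insert 89: tree is empty, so 89 becomes the root.
Insert 60: 60 < 89 → go left. Place as left child of 89.
Insert 82: 82 < 89 → go left; 82 > 60 → go right. Place as right child of 60.
Insert 87: 87 < 89 → go left; 87 > 60 → go right; 87 > 82 → go right. Place as right child of 82.
Insert 72: 72 < 89 → go left; 72 > 60 → go right; 72 < 82 → go left. Place as left child of 82.
Insert 71: 71 < 89 → go left; 71 > 60 → go right; 71 < 82 → go left; 71 < 72 → go left. Place as left child of 72.
Insert 67: 67 < 89 → go left; 67 > 60 → go right; 67 < 82 → go left; 67 < 72 → go left; 67 < 71 → go left. Place as left child of 71.
Insert 46: 46 < 89 → go left; 46 < 60 → go left. Place as left child of 60.
Insert 62: 62 < 89 → go left; 62 > 60 → go right; 62 < 82 → go left; 62 < 72 → go left; 62 < 71 → go left; 62 < 67 → go left. Place as left child of 67.
Insert 52: 52 < 89 → go left; 52 < 60 → go left; 52 > 46 → go right. Place as right child of 46.
Insert 37: 37 < 89 → go left; 37 < 60 → go left; 37 < 46 → go left. Place as left child of 46.
Insert 65: 65 < 89 → go left; 65 > 60 → go right; 65 < 82 → go left; 65 < 72 → go left; 65 < 71 → go left; 65 < 67 → go left; 65 > 62 → go right. Place as right child of 62.
Insert 81: 81 < 89 → go left; 81 > 60 → go right; 81 < 82 → go left; 81 > 72 → go right. Place as right child of 72.
Insert 32: 32 < 89 → go left; 32 < 60 → go left; 32 < 46 → go left; 32 < 37 → go left. Place as left child of 37.
Insert 24: 24 < 89 → go left; 24 < 60 → go left; 24 < 46 → go left; 24 < 37 → go left; 24 < 32 → go left. Place as left child of 32.

The deepest node is 65 at depth 7.

7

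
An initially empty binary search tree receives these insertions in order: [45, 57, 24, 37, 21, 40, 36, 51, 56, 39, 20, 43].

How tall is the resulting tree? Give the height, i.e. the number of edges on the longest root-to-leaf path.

4

Insert 45: tree is empty, so 45 becomes the root.
Insert 57: 57 > 45 → go right. Place as right child of 45.
Insert 24: 24 < 45 → go left. Place as left child of 45.
Insert 37: 37 < 45 → go left; 37 > 24 → go right. Place as right child of 24.
Insert 21: 21 < 45 → go left; 21 < 24 → go left. Place as left child of 24.
Insert 40: 40 < 45 → go left; 40 > 24 → go right; 40 > 37 → go right. Place as right child of 37.
Insert 36: 36 < 45 → go left; 36 > 24 → go right; 36 < 37 → go left. Place as left child of 37.
Insert 51: 51 > 45 → go right; 51 < 57 → go left. Place as left child of 57.
Insert 56: 56 > 45 → go right; 56 < 57 → go left; 56 > 51 → go right. Place as right child of 51.
Insert 39: 39 < 45 → go left; 39 > 24 → go right; 39 > 37 → go right; 39 < 40 → go left. Place as left child of 40.
Insert 20: 20 < 45 → go left; 20 < 24 → go left; 20 < 21 → go left. Place as left child of 21.
Insert 43: 43 < 45 → go left; 43 > 24 → go right; 43 > 37 → go right; 43 > 40 → go right. Place as right child of 40.

The deepest node is 39 at depth 4.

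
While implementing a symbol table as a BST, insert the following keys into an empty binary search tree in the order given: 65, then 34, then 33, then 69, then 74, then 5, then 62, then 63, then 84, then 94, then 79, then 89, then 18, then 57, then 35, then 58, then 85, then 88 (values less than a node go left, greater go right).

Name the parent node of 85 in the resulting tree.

Resulting structure (node: left, right):
  65: L=34, R=69
  34: L=33, R=62
  33: L=5, R=–
  69: L=–, R=74
  74: L=–, R=84
  5: L=–, R=18
  62: L=57, R=63
  63: L=–, R=–
  84: L=79, R=94
  94: L=89, R=–
  79: L=–, R=–
  89: L=85, R=–
  18: L=–, R=–
  57: L=35, R=58
  35: L=–, R=–
  58: L=–, R=–
  85: L=–, R=88
  88: L=–, R=–

89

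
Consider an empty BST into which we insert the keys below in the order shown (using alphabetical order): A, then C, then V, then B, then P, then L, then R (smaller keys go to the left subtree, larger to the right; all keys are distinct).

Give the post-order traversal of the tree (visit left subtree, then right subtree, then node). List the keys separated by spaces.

Insert A: tree is empty, so A becomes the root.
Insert C: C > A → go right. Place as right child of A.
Insert V: V > A → go right; V > C → go right. Place as right child of C.
Insert B: B > A → go right; B < C → go left. Place as left child of C.
Insert P: P > A → go right; P > C → go right; P < V → go left. Place as left child of V.
Insert L: L > A → go right; L > C → go right; L < V → go left; L < P → go left. Place as left child of P.
Insert R: R > A → go right; R > C → go right; R < V → go left; R > P → go right. Place as right child of P.

B L R P V C A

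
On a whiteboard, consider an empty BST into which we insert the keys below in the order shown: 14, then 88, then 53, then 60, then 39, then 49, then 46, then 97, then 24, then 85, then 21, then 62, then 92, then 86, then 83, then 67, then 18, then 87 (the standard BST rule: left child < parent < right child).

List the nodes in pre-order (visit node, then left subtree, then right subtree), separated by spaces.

Insert 14: tree is empty, so 14 becomes the root.
Insert 88: 88 > 14 → go right. Place as right child of 14.
Insert 53: 53 > 14 → go right; 53 < 88 → go left. Place as left child of 88.
Insert 60: 60 > 14 → go right; 60 < 88 → go left; 60 > 53 → go right. Place as right child of 53.
Insert 39: 39 > 14 → go right; 39 < 88 → go left; 39 < 53 → go left. Place as left child of 53.
Insert 49: 49 > 14 → go right; 49 < 88 → go left; 49 < 53 → go left; 49 > 39 → go right. Place as right child of 39.
Insert 46: 46 > 14 → go right; 46 < 88 → go left; 46 < 53 → go left; 46 > 39 → go right; 46 < 49 → go left. Place as left child of 49.
Insert 97: 97 > 14 → go right; 97 > 88 → go right. Place as right child of 88.
Insert 24: 24 > 14 → go right; 24 < 88 → go left; 24 < 53 → go left; 24 < 39 → go left. Place as left child of 39.
Insert 85: 85 > 14 → go right; 85 < 88 → go left; 85 > 53 → go right; 85 > 60 → go right. Place as right child of 60.
Insert 21: 21 > 14 → go right; 21 < 88 → go left; 21 < 53 → go left; 21 < 39 → go left; 21 < 24 → go left. Place as left child of 24.
Insert 62: 62 > 14 → go right; 62 < 88 → go left; 62 > 53 → go right; 62 > 60 → go right; 62 < 85 → go left. Place as left child of 85.
Insert 92: 92 > 14 → go right; 92 > 88 → go right; 92 < 97 → go left. Place as left child of 97.
Insert 86: 86 > 14 → go right; 86 < 88 → go left; 86 > 53 → go right; 86 > 60 → go right; 86 > 85 → go right. Place as right child of 85.
Insert 83: 83 > 14 → go right; 83 < 88 → go left; 83 > 53 → go right; 83 > 60 → go right; 83 < 85 → go left; 83 > 62 → go right. Place as right child of 62.
Insert 67: 67 > 14 → go right; 67 < 88 → go left; 67 > 53 → go right; 67 > 60 → go right; 67 < 85 → go left; 67 > 62 → go right; 67 < 83 → go left. Place as left child of 83.
Insert 18: 18 > 14 → go right; 18 < 88 → go left; 18 < 53 → go left; 18 < 39 → go left; 18 < 24 → go left; 18 < 21 → go left. Place as left child of 21.
Insert 87: 87 > 14 → go right; 87 < 88 → go left; 87 > 53 → go right; 87 > 60 → go right; 87 > 85 → go right; 87 > 86 → go right. Place as right child of 86.

14 88 53 39 24 21 18 49 46 60 85 62 83 67 86 87 97 92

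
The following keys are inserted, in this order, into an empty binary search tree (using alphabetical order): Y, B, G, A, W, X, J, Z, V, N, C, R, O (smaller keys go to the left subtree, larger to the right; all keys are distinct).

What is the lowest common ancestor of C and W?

G

Y: root
B: left child of Y (depth 1)
G: right child of B (depth 2)
A: left child of B (depth 2)
W: right child of G (depth 3)
X: right child of W (depth 4)
J: left child of W (depth 4)
Z: right child of Y (depth 1)
V: right child of J (depth 5)
N: left child of V (depth 6)
C: left child of G (depth 3)
R: right child of N (depth 7)
O: left child of R (depth 8)

Path to C: Y → B → G → C
Path to W: Y → B → G → W
The paths share a prefix ending at G, then split left and right.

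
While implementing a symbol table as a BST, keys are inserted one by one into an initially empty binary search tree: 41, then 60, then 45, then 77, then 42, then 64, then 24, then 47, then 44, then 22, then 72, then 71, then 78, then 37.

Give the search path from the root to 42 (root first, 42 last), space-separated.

41 60 45 42

41: root
60: right child of 41 (depth 1)
45: left child of 60 (depth 2)
77: right child of 60 (depth 2)
42: left child of 45 (depth 3)
64: left child of 77 (depth 3)
24: left child of 41 (depth 1)
47: right child of 45 (depth 3)
44: right child of 42 (depth 4)
22: left child of 24 (depth 2)
72: right child of 64 (depth 4)
71: left child of 72 (depth 5)
78: right child of 77 (depth 3)
37: right child of 24 (depth 2)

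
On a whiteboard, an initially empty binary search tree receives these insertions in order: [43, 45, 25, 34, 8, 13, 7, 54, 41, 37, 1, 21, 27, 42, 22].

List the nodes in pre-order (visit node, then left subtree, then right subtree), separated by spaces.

43: root
45: right child of 43 (depth 1)
25: left child of 43 (depth 1)
34: right child of 25 (depth 2)
8: left child of 25 (depth 2)
13: right child of 8 (depth 3)
7: left child of 8 (depth 3)
54: right child of 45 (depth 2)
41: right child of 34 (depth 3)
37: left child of 41 (depth 4)
1: left child of 7 (depth 4)
21: right child of 13 (depth 4)
27: left child of 34 (depth 3)
42: right child of 41 (depth 4)
22: right child of 21 (depth 5)

43 25 8 7 1 13 21 22 34 27 41 37 42 45 54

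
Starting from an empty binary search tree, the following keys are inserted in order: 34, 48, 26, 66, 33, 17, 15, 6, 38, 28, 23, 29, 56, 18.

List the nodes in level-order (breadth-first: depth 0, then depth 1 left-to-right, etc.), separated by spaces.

34 26 48 17 33 38 66 15 23 28 56 6 18 29

Insert 34: tree is empty, so 34 becomes the root.
Insert 48: 48 > 34 → go right. Place as right child of 34.
Insert 26: 26 < 34 → go left. Place as left child of 34.
Insert 66: 66 > 34 → go right; 66 > 48 → go right. Place as right child of 48.
Insert 33: 33 < 34 → go left; 33 > 26 → go right. Place as right child of 26.
Insert 17: 17 < 34 → go left; 17 < 26 → go left. Place as left child of 26.
Insert 15: 15 < 34 → go left; 15 < 26 → go left; 15 < 17 → go left. Place as left child of 17.
Insert 6: 6 < 34 → go left; 6 < 26 → go left; 6 < 17 → go left; 6 < 15 → go left. Place as left child of 15.
Insert 38: 38 > 34 → go right; 38 < 48 → go left. Place as left child of 48.
Insert 28: 28 < 34 → go left; 28 > 26 → go right; 28 < 33 → go left. Place as left child of 33.
Insert 23: 23 < 34 → go left; 23 < 26 → go left; 23 > 17 → go right. Place as right child of 17.
Insert 29: 29 < 34 → go left; 29 > 26 → go right; 29 < 33 → go left; 29 > 28 → go right. Place as right child of 28.
Insert 56: 56 > 34 → go right; 56 > 48 → go right; 56 < 66 → go left. Place as left child of 66.
Insert 18: 18 < 34 → go left; 18 < 26 → go left; 18 > 17 → go right; 18 < 23 → go left. Place as left child of 23.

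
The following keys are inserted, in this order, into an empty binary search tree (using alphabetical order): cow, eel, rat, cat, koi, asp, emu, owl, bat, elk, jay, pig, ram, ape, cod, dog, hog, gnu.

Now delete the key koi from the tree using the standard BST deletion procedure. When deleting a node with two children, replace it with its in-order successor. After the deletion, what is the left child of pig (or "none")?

none

cow: root
eel: right child of cow (depth 1)
rat: right child of eel (depth 2)
cat: left child of cow (depth 1)
koi: left child of rat (depth 3)
asp: left child of cat (depth 2)
emu: left child of koi (depth 4)
owl: right child of koi (depth 4)
bat: right child of asp (depth 3)
elk: left child of emu (depth 5)
jay: right child of emu (depth 5)
pig: right child of owl (depth 5)
ram: right child of pig (depth 6)
ape: left child of asp (depth 3)
cod: right child of cat (depth 2)
dog: left child of eel (depth 2)
hog: left child of jay (depth 6)
gnu: left child of hog (depth 7)

Delete koi (two children — replace with in-order successor).
After deletion, pig's left child: none.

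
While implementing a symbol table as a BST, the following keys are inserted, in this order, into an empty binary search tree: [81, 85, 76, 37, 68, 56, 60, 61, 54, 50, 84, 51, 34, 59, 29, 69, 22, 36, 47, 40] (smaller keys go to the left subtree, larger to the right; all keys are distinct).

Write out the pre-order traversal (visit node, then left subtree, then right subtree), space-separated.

Insert 81: tree is empty, so 81 becomes the root.
Insert 85: 85 > 81 → go right. Place as right child of 81.
Insert 76: 76 < 81 → go left. Place as left child of 81.
Insert 37: 37 < 81 → go left; 37 < 76 → go left. Place as left child of 76.
Insert 68: 68 < 81 → go left; 68 < 76 → go left; 68 > 37 → go right. Place as right child of 37.
Insert 56: 56 < 81 → go left; 56 < 76 → go left; 56 > 37 → go right; 56 < 68 → go left. Place as left child of 68.
Insert 60: 60 < 81 → go left; 60 < 76 → go left; 60 > 37 → go right; 60 < 68 → go left; 60 > 56 → go right. Place as right child of 56.
Insert 61: 61 < 81 → go left; 61 < 76 → go left; 61 > 37 → go right; 61 < 68 → go left; 61 > 56 → go right; 61 > 60 → go right. Place as right child of 60.
Insert 54: 54 < 81 → go left; 54 < 76 → go left; 54 > 37 → go right; 54 < 68 → go left; 54 < 56 → go left. Place as left child of 56.
Insert 50: 50 < 81 → go left; 50 < 76 → go left; 50 > 37 → go right; 50 < 68 → go left; 50 < 56 → go left; 50 < 54 → go left. Place as left child of 54.
Insert 84: 84 > 81 → go right; 84 < 85 → go left. Place as left child of 85.
Insert 51: 51 < 81 → go left; 51 < 76 → go left; 51 > 37 → go right; 51 < 68 → go left; 51 < 56 → go left; 51 < 54 → go left; 51 > 50 → go right. Place as right child of 50.
Insert 34: 34 < 81 → go left; 34 < 76 → go left; 34 < 37 → go left. Place as left child of 37.
Insert 59: 59 < 81 → go left; 59 < 76 → go left; 59 > 37 → go right; 59 < 68 → go left; 59 > 56 → go right; 59 < 60 → go left. Place as left child of 60.
Insert 29: 29 < 81 → go left; 29 < 76 → go left; 29 < 37 → go left; 29 < 34 → go left. Place as left child of 34.
Insert 69: 69 < 81 → go left; 69 < 76 → go left; 69 > 37 → go right; 69 > 68 → go right. Place as right child of 68.
Insert 22: 22 < 81 → go left; 22 < 76 → go left; 22 < 37 → go left; 22 < 34 → go left; 22 < 29 → go left. Place as left child of 29.
Insert 36: 36 < 81 → go left; 36 < 76 → go left; 36 < 37 → go left; 36 > 34 → go right. Place as right child of 34.
Insert 47: 47 < 81 → go left; 47 < 76 → go left; 47 > 37 → go right; 47 < 68 → go left; 47 < 56 → go left; 47 < 54 → go left; 47 < 50 → go left. Place as left child of 50.
Insert 40: 40 < 81 → go left; 40 < 76 → go left; 40 > 37 → go right; 40 < 68 → go left; 40 < 56 → go left; 40 < 54 → go left; 40 < 50 → go left; 40 < 47 → go left. Place as left child of 47.

81 76 37 34 29 22 36 68 56 54 50 47 40 51 60 59 61 69 85 84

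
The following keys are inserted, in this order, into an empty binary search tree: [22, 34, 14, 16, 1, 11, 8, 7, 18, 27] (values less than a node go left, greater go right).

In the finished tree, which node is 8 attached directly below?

11

Insert 22: tree is empty, so 22 becomes the root.
Insert 34: 34 > 22 → go right. Place as right child of 22.
Insert 14: 14 < 22 → go left. Place as left child of 22.
Insert 16: 16 < 22 → go left; 16 > 14 → go right. Place as right child of 14.
Insert 1: 1 < 22 → go left; 1 < 14 → go left. Place as left child of 14.
Insert 11: 11 < 22 → go left; 11 < 14 → go left; 11 > 1 → go right. Place as right child of 1.
Insert 8: 8 < 22 → go left; 8 < 14 → go left; 8 > 1 → go right; 8 < 11 → go left. Place as left child of 11.
Insert 7: 7 < 22 → go left; 7 < 14 → go left; 7 > 1 → go right; 7 < 11 → go left; 7 < 8 → go left. Place as left child of 8.
Insert 18: 18 < 22 → go left; 18 > 14 → go right; 18 > 16 → go right. Place as right child of 16.
Insert 27: 27 > 22 → go right; 27 < 34 → go left. Place as left child of 34.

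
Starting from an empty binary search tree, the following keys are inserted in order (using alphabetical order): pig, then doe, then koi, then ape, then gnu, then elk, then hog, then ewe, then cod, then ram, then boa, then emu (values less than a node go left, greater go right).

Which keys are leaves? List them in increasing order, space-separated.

boa emu hog ram

pig: root
doe: left child of pig (depth 1)
koi: right child of doe (depth 2)
ape: left child of doe (depth 2)
gnu: left child of koi (depth 3)
elk: left child of gnu (depth 4)
hog: right child of gnu (depth 4)
ewe: right child of elk (depth 5)
cod: right child of ape (depth 3)
ram: right child of pig (depth 1)
boa: left child of cod (depth 4)
emu: left child of ewe (depth 6)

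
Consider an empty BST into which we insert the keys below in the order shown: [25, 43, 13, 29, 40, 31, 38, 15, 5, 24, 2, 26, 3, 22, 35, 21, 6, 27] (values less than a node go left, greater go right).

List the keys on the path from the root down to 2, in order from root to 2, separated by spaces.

Insert 25: tree is empty, so 25 becomes the root.
Insert 43: 43 > 25 → go right. Place as right child of 25.
Insert 13: 13 < 25 → go left. Place as left child of 25.
Insert 29: 29 > 25 → go right; 29 < 43 → go left. Place as left child of 43.
Insert 40: 40 > 25 → go right; 40 < 43 → go left; 40 > 29 → go right. Place as right child of 29.
Insert 31: 31 > 25 → go right; 31 < 43 → go left; 31 > 29 → go right; 31 < 40 → go left. Place as left child of 40.
Insert 38: 38 > 25 → go right; 38 < 43 → go left; 38 > 29 → go right; 38 < 40 → go left; 38 > 31 → go right. Place as right child of 31.
Insert 15: 15 < 25 → go left; 15 > 13 → go right. Place as right child of 13.
Insert 5: 5 < 25 → go left; 5 < 13 → go left. Place as left child of 13.
Insert 24: 24 < 25 → go left; 24 > 13 → go right; 24 > 15 → go right. Place as right child of 15.
Insert 2: 2 < 25 → go left; 2 < 13 → go left; 2 < 5 → go left. Place as left child of 5.
Insert 26: 26 > 25 → go right; 26 < 43 → go left; 26 < 29 → go left. Place as left child of 29.
Insert 3: 3 < 25 → go left; 3 < 13 → go left; 3 < 5 → go left; 3 > 2 → go right. Place as right child of 2.
Insert 22: 22 < 25 → go left; 22 > 13 → go right; 22 > 15 → go right; 22 < 24 → go left. Place as left child of 24.
Insert 35: 35 > 25 → go right; 35 < 43 → go left; 35 > 29 → go right; 35 < 40 → go left; 35 > 31 → go right; 35 < 38 → go left. Place as left child of 38.
Insert 21: 21 < 25 → go left; 21 > 13 → go right; 21 > 15 → go right; 21 < 24 → go left; 21 < 22 → go left. Place as left child of 22.
Insert 6: 6 < 25 → go left; 6 < 13 → go left; 6 > 5 → go right. Place as right child of 5.
Insert 27: 27 > 25 → go right; 27 < 43 → go left; 27 < 29 → go left; 27 > 26 → go right. Place as right child of 26.

25 13 5 2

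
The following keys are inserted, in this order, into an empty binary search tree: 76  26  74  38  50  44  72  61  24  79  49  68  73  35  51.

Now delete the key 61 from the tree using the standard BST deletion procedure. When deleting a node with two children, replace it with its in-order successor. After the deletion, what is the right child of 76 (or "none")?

Resulting structure (node: left, right):
  76: L=26, R=79
  26: L=24, R=74
  74: L=38, R=–
  38: L=35, R=50
  50: L=44, R=72
  44: L=–, R=49
  72: L=61, R=73
  61: L=51, R=68
  24: L=–, R=–
  79: L=–, R=–
  49: L=–, R=–
  68: L=–, R=–
  73: L=–, R=–
  35: L=–, R=–
  51: L=–, R=–

Delete 61 (two children — replace with in-order successor).
After deletion, 76's right child: 79.

79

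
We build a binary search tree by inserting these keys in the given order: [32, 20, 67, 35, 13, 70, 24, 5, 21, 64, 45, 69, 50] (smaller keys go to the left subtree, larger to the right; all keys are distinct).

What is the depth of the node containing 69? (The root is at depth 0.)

Insert 32: tree is empty, so 32 becomes the root.
Insert 20: 20 < 32 → go left. Place as left child of 32.
Insert 67: 67 > 32 → go right. Place as right child of 32.
Insert 35: 35 > 32 → go right; 35 < 67 → go left. Place as left child of 67.
Insert 13: 13 < 32 → go left; 13 < 20 → go left. Place as left child of 20.
Insert 70: 70 > 32 → go right; 70 > 67 → go right. Place as right child of 67.
Insert 24: 24 < 32 → go left; 24 > 20 → go right. Place as right child of 20.
Insert 5: 5 < 32 → go left; 5 < 20 → go left; 5 < 13 → go left. Place as left child of 13.
Insert 21: 21 < 32 → go left; 21 > 20 → go right; 21 < 24 → go left. Place as left child of 24.
Insert 64: 64 > 32 → go right; 64 < 67 → go left; 64 > 35 → go right. Place as right child of 35.
Insert 45: 45 > 32 → go right; 45 < 67 → go left; 45 > 35 → go right; 45 < 64 → go left. Place as left child of 64.
Insert 69: 69 > 32 → go right; 69 > 67 → go right; 69 < 70 → go left. Place as left child of 70.
Insert 50: 50 > 32 → go right; 50 < 67 → go left; 50 > 35 → go right; 50 < 64 → go left; 50 > 45 → go right. Place as right child of 45.

Path to 69: 32 → 67 → 70 → 69, which is 3 edges.

3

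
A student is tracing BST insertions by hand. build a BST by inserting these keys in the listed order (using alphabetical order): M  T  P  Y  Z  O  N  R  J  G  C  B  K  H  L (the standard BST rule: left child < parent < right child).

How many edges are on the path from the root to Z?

Insert M: tree is empty, so M becomes the root.
Insert T: T > M → go right. Place as right child of M.
Insert P: P > M → go right; P < T → go left. Place as left child of T.
Insert Y: Y > M → go right; Y > T → go right. Place as right child of T.
Insert Z: Z > M → go right; Z > T → go right; Z > Y → go right. Place as right child of Y.
Insert O: O > M → go right; O < T → go left; O < P → go left. Place as left child of P.
Insert N: N > M → go right; N < T → go left; N < P → go left; N < O → go left. Place as left child of O.
Insert R: R > M → go right; R < T → go left; R > P → go right. Place as right child of P.
Insert J: J < M → go left. Place as left child of M.
Insert G: G < M → go left; G < J → go left. Place as left child of J.
Insert C: C < M → go left; C < J → go left; C < G → go left. Place as left child of G.
Insert B: B < M → go left; B < J → go left; B < G → go left; B < C → go left. Place as left child of C.
Insert K: K < M → go left; K > J → go right. Place as right child of J.
Insert H: H < M → go left; H < J → go left; H > G → go right. Place as right child of G.
Insert L: L < M → go left; L > J → go right; L > K → go right. Place as right child of K.

Path to Z: M → T → Y → Z, which is 3 edges.

3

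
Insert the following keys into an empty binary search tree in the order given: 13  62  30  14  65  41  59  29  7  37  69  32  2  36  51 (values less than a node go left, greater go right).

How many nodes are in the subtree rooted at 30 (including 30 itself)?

Resulting structure (node: left, right):
  13: L=7, R=62
  62: L=30, R=65
  30: L=14, R=41
  14: L=–, R=29
  65: L=–, R=69
  41: L=37, R=59
  59: L=51, R=–
  29: L=–, R=–
  7: L=2, R=–
  37: L=32, R=–
  69: L=–, R=–
  32: L=–, R=36
  2: L=–, R=–
  36: L=–, R=–
  51: L=–, R=–

Subtree rooted at 30 contains: 30, 14, 29, 41, 37, 32, 36, 59, 51 — 9 nodes.

9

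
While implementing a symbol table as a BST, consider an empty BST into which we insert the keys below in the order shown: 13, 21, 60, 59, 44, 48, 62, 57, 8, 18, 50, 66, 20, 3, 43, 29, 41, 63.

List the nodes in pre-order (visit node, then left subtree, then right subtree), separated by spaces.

13 8 3 21 18 20 60 59 44 43 29 41 48 57 50 62 66 63

Insert 13: tree is empty, so 13 becomes the root.
Insert 21: 21 > 13 → go right. Place as right child of 13.
Insert 60: 60 > 13 → go right; 60 > 21 → go right. Place as right child of 21.
Insert 59: 59 > 13 → go right; 59 > 21 → go right; 59 < 60 → go left. Place as left child of 60.
Insert 44: 44 > 13 → go right; 44 > 21 → go right; 44 < 60 → go left; 44 < 59 → go left. Place as left child of 59.
Insert 48: 48 > 13 → go right; 48 > 21 → go right; 48 < 60 → go left; 48 < 59 → go left; 48 > 44 → go right. Place as right child of 44.
Insert 62: 62 > 13 → go right; 62 > 21 → go right; 62 > 60 → go right. Place as right child of 60.
Insert 57: 57 > 13 → go right; 57 > 21 → go right; 57 < 60 → go left; 57 < 59 → go left; 57 > 44 → go right; 57 > 48 → go right. Place as right child of 48.
Insert 8: 8 < 13 → go left. Place as left child of 13.
Insert 18: 18 > 13 → go right; 18 < 21 → go left. Place as left child of 21.
Insert 50: 50 > 13 → go right; 50 > 21 → go right; 50 < 60 → go left; 50 < 59 → go left; 50 > 44 → go right; 50 > 48 → go right; 50 < 57 → go left. Place as left child of 57.
Insert 66: 66 > 13 → go right; 66 > 21 → go right; 66 > 60 → go right; 66 > 62 → go right. Place as right child of 62.
Insert 20: 20 > 13 → go right; 20 < 21 → go left; 20 > 18 → go right. Place as right child of 18.
Insert 3: 3 < 13 → go left; 3 < 8 → go left. Place as left child of 8.
Insert 43: 43 > 13 → go right; 43 > 21 → go right; 43 < 60 → go left; 43 < 59 → go left; 43 < 44 → go left. Place as left child of 44.
Insert 29: 29 > 13 → go right; 29 > 21 → go right; 29 < 60 → go left; 29 < 59 → go left; 29 < 44 → go left; 29 < 43 → go left. Place as left child of 43.
Insert 41: 41 > 13 → go right; 41 > 21 → go right; 41 < 60 → go left; 41 < 59 → go left; 41 < 44 → go left; 41 < 43 → go left; 41 > 29 → go right. Place as right child of 29.
Insert 63: 63 > 13 → go right; 63 > 21 → go right; 63 > 60 → go right; 63 > 62 → go right; 63 < 66 → go left. Place as left child of 66.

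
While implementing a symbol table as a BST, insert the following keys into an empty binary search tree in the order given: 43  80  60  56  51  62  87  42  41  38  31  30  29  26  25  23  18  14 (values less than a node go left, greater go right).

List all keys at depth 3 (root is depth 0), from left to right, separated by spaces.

Insert 43: tree is empty, so 43 becomes the root.
Insert 80: 80 > 43 → go right. Place as right child of 43.
Insert 60: 60 > 43 → go right; 60 < 80 → go left. Place as left child of 80.
Insert 56: 56 > 43 → go right; 56 < 80 → go left; 56 < 60 → go left. Place as left child of 60.
Insert 51: 51 > 43 → go right; 51 < 80 → go left; 51 < 60 → go left; 51 < 56 → go left. Place as left child of 56.
Insert 62: 62 > 43 → go right; 62 < 80 → go left; 62 > 60 → go right. Place as right child of 60.
Insert 87: 87 > 43 → go right; 87 > 80 → go right. Place as right child of 80.
Insert 42: 42 < 43 → go left. Place as left child of 43.
Insert 41: 41 < 43 → go left; 41 < 42 → go left. Place as left child of 42.
Insert 38: 38 < 43 → go left; 38 < 42 → go left; 38 < 41 → go left. Place as left child of 41.
Insert 31: 31 < 43 → go left; 31 < 42 → go left; 31 < 41 → go left; 31 < 38 → go left. Place as left child of 38.
Insert 30: 30 < 43 → go left; 30 < 42 → go left; 30 < 41 → go left; 30 < 38 → go left; 30 < 31 → go left. Place as left child of 31.
Insert 29: 29 < 43 → go left; 29 < 42 → go left; 29 < 41 → go left; 29 < 38 → go left; 29 < 31 → go left; 29 < 30 → go left. Place as left child of 30.
Insert 26: 26 < 43 → go left; 26 < 42 → go left; 26 < 41 → go left; 26 < 38 → go left; 26 < 31 → go left; 26 < 30 → go left; 26 < 29 → go left. Place as left child of 29.
Insert 25: 25 < 43 → go left; 25 < 42 → go left; 25 < 41 → go left; 25 < 38 → go left; 25 < 31 → go left; 25 < 30 → go left; 25 < 29 → go left; 25 < 26 → go left. Place as left child of 26.
Insert 23: 23 < 43 → go left; 23 < 42 → go left; 23 < 41 → go left; 23 < 38 → go left; 23 < 31 → go left; 23 < 30 → go left; 23 < 29 → go left; 23 < 26 → go left; 23 < 25 → go left. Place as left child of 25.
Insert 18: 18 < 43 → go left; 18 < 42 → go left; 18 < 41 → go left; 18 < 38 → go left; 18 < 31 → go left; 18 < 30 → go left; 18 < 29 → go left; 18 < 26 → go left; 18 < 25 → go left; 18 < 23 → go left. Place as left child of 23.
Insert 14: 14 < 43 → go left; 14 < 42 → go left; 14 < 41 → go left; 14 < 38 → go left; 14 < 31 → go left; 14 < 30 → go left; 14 < 29 → go left; 14 < 26 → go left; 14 < 25 → go left; 14 < 23 → go left; 14 < 18 → go left. Place as left child of 18.

38 56 62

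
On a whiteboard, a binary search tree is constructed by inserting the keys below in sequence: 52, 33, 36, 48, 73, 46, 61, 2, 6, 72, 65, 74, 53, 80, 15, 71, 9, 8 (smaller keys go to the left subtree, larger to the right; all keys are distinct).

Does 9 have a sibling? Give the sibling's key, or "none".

none

52: root
33: left child of 52 (depth 1)
36: right child of 33 (depth 2)
48: right child of 36 (depth 3)
73: right child of 52 (depth 1)
46: left child of 48 (depth 4)
61: left child of 73 (depth 2)
2: left child of 33 (depth 2)
6: right child of 2 (depth 3)
72: right child of 61 (depth 3)
65: left child of 72 (depth 4)
74: right child of 73 (depth 2)
53: left child of 61 (depth 3)
80: right child of 74 (depth 3)
15: right child of 6 (depth 4)
71: right child of 65 (depth 5)
9: left child of 15 (depth 5)
8: left child of 9 (depth 6)

9's parent is 15, which has only one child.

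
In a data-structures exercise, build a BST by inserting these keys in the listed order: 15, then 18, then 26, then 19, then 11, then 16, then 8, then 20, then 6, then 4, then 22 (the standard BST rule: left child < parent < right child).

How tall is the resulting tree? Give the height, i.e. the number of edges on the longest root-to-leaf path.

15: root
18: right child of 15 (depth 1)
26: right child of 18 (depth 2)
19: left child of 26 (depth 3)
11: left child of 15 (depth 1)
16: left child of 18 (depth 2)
8: left child of 11 (depth 2)
20: right child of 19 (depth 4)
6: left child of 8 (depth 3)
4: left child of 6 (depth 4)
22: right child of 20 (depth 5)

The deepest node is 22 at depth 5.

5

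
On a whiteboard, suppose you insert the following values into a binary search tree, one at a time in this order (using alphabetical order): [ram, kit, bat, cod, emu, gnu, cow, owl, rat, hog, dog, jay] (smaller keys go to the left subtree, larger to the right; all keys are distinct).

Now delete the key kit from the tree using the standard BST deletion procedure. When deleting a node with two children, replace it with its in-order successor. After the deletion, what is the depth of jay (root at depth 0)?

ram: root
kit: left child of ram (depth 1)
bat: left child of kit (depth 2)
cod: right child of bat (depth 3)
emu: right child of cod (depth 4)
gnu: right child of emu (depth 5)
cow: left child of emu (depth 5)
owl: right child of kit (depth 2)
rat: right child of ram (depth 1)
hog: right child of gnu (depth 6)
dog: right child of cow (depth 6)
jay: right child of hog (depth 7)

Delete kit (two children — replace with in-order successor).
After deletion, path to jay: ram → owl → bat → cod → emu → gnu → hog → jay.

7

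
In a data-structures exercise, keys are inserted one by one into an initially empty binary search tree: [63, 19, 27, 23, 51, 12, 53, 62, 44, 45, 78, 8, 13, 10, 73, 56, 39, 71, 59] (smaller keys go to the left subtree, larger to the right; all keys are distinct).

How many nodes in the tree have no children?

7

Resulting structure (node: left, right):
  63: L=19, R=78
  19: L=12, R=27
  27: L=23, R=51
  23: L=–, R=–
  51: L=44, R=53
  12: L=8, R=13
  53: L=–, R=62
  62: L=56, R=–
  44: L=39, R=45
  45: L=–, R=–
  78: L=73, R=–
  8: L=–, R=10
  13: L=–, R=–
  10: L=–, R=–
  73: L=71, R=–
  56: L=–, R=59
  39: L=–, R=–
  71: L=–, R=–
  59: L=–, R=–

Leaves: 10, 13, 23, 39, 45, 59, 71 — 7 in total.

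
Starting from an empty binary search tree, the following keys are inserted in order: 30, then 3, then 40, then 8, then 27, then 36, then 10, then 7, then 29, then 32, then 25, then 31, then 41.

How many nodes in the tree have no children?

30: root
3: left child of 30 (depth 1)
40: right child of 30 (depth 1)
8: right child of 3 (depth 2)
27: right child of 8 (depth 3)
36: left child of 40 (depth 2)
10: left child of 27 (depth 4)
7: left child of 8 (depth 3)
29: right child of 27 (depth 4)
32: left child of 36 (depth 3)
25: right child of 10 (depth 5)
31: left child of 32 (depth 4)
41: right child of 40 (depth 2)

Leaves: 7, 25, 29, 31, 41 — 5 in total.

5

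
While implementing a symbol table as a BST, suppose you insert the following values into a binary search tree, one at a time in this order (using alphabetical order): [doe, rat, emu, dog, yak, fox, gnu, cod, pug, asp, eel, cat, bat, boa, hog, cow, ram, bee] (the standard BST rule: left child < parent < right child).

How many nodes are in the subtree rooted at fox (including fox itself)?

Insert doe: tree is empty, so doe becomes the root.
Insert rat: rat > doe → go right. Place as right child of doe.
Insert emu: emu > doe → go right; emu < rat → go left. Place as left child of rat.
Insert dog: dog > doe → go right; dog < rat → go left; dog < emu → go left. Place as left child of emu.
Insert yak: yak > doe → go right; yak > rat → go right. Place as right child of rat.
Insert fox: fox > doe → go right; fox < rat → go left; fox > emu → go right. Place as right child of emu.
Insert gnu: gnu > doe → go right; gnu < rat → go left; gnu > emu → go right; gnu > fox → go right. Place as right child of fox.
Insert cod: cod < doe → go left. Place as left child of doe.
Insert pug: pug > doe → go right; pug < rat → go left; pug > emu → go right; pug > fox → go right; pug > gnu → go right. Place as right child of gnu.
Insert asp: asp < doe → go left; asp < cod → go left. Place as left child of cod.
Insert eel: eel > doe → go right; eel < rat → go left; eel < emu → go left; eel > dog → go right. Place as right child of dog.
Insert cat: cat < doe → go left; cat < cod → go left; cat > asp → go right. Place as right child of asp.
Insert bat: bat < doe → go left; bat < cod → go left; bat > asp → go right; bat < cat → go left. Place as left child of cat.
Insert boa: boa < doe → go left; boa < cod → go left; boa > asp → go right; boa < cat → go left; boa > bat → go right. Place as right child of bat.
Insert hog: hog > doe → go right; hog < rat → go left; hog > emu → go right; hog > fox → go right; hog > gnu → go right; hog < pug → go left. Place as left child of pug.
Insert cow: cow < doe → go left; cow > cod → go right. Place as right child of cod.
Insert ram: ram > doe → go right; ram < rat → go left; ram > emu → go right; ram > fox → go right; ram > gnu → go right; ram > pug → go right. Place as right child of pug.
Insert bee: bee < doe → go left; bee < cod → go left; bee > asp → go right; bee < cat → go left; bee > bat → go right; bee < boa → go left. Place as left child of boa.

Subtree rooted at fox contains: fox, gnu, pug, hog, ram — 5 nodes.

5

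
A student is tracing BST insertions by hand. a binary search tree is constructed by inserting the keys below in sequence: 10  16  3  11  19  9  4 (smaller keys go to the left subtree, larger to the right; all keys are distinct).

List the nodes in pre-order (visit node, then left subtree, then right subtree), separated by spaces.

10 3 9 4 16 11 19

Resulting structure (node: left, right):
  10: L=3, R=16
  16: L=11, R=19
  3: L=–, R=9
  11: L=–, R=–
  19: L=–, R=–
  9: L=4, R=–
  4: L=–, R=–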